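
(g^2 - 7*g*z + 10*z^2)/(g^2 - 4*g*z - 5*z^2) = (g - 2*z)/(g + z)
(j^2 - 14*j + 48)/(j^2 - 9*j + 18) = (j - 8)/(j - 3)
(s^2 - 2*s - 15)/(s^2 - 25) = (s + 3)/(s + 5)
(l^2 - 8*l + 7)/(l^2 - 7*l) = (l - 1)/l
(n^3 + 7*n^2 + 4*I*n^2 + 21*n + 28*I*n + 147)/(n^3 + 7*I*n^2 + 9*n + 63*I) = (n + 7)/(n + 3*I)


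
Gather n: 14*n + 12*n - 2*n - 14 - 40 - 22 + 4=24*n - 72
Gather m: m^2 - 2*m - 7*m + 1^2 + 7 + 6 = m^2 - 9*m + 14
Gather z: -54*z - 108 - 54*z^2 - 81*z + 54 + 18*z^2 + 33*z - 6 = -36*z^2 - 102*z - 60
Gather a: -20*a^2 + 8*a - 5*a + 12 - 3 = -20*a^2 + 3*a + 9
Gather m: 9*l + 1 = 9*l + 1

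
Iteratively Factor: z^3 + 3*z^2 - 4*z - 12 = (z + 2)*(z^2 + z - 6) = (z + 2)*(z + 3)*(z - 2)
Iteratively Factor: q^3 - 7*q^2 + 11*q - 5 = (q - 1)*(q^2 - 6*q + 5) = (q - 1)^2*(q - 5)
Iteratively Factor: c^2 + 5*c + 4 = (c + 4)*(c + 1)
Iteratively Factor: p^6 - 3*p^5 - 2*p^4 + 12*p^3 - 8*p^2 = (p)*(p^5 - 3*p^4 - 2*p^3 + 12*p^2 - 8*p) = p*(p - 1)*(p^4 - 2*p^3 - 4*p^2 + 8*p) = p*(p - 2)*(p - 1)*(p^3 - 4*p) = p*(p - 2)*(p - 1)*(p + 2)*(p^2 - 2*p) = p^2*(p - 2)*(p - 1)*(p + 2)*(p - 2)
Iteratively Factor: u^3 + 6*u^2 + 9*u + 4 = (u + 1)*(u^2 + 5*u + 4) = (u + 1)*(u + 4)*(u + 1)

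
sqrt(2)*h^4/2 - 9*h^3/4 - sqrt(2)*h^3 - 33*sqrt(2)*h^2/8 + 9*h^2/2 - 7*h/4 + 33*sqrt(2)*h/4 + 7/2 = (h/2 + sqrt(2)/2)*(h - 2)*(h - 7*sqrt(2)/2)*(sqrt(2)*h + 1/2)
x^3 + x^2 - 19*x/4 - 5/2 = (x - 2)*(x + 1/2)*(x + 5/2)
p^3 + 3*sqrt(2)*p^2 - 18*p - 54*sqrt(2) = (p - 3*sqrt(2))*(p + 3*sqrt(2))^2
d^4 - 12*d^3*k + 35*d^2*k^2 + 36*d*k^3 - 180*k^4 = (d - 6*k)*(d - 5*k)*(d - 3*k)*(d + 2*k)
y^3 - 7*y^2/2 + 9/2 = (y - 3)*(y - 3/2)*(y + 1)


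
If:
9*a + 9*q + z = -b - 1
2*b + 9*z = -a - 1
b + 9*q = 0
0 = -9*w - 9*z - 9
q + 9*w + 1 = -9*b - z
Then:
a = -40/481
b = 324/481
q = -36/481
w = -360/481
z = -121/481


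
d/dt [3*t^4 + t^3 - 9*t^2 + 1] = 3*t*(4*t^2 + t - 6)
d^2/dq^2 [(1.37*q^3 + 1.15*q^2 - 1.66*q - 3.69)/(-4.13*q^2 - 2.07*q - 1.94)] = (-5.6843418860808e-14*q^5 - 5.6843418860808e-14*q^4 + 86.5046399999999*q^3 + 399.91407*q^2 + 78.53877*q - 49.49621)/(70.444997*q^6 + 105.923349*q^5 + 152.361069*q^4 + 108.381267*q^3 + 71.569122*q^2 + 23.371956*q + 7.301384)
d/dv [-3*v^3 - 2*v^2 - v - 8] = -9*v^2 - 4*v - 1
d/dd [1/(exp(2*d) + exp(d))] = (-2*exp(d) - 1)*exp(-d)/(exp(d) + 1)^2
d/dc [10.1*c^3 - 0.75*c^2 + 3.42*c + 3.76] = 30.3*c^2 - 1.5*c + 3.42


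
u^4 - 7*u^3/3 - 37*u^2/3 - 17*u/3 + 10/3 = (u - 5)*(u - 1/3)*(u + 1)*(u + 2)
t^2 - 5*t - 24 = (t - 8)*(t + 3)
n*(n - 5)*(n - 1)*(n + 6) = n^4 - 31*n^2 + 30*n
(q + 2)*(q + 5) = q^2 + 7*q + 10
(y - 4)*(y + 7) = y^2 + 3*y - 28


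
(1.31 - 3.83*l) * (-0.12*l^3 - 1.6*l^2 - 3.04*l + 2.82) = 0.4596*l^4 + 5.9708*l^3 + 9.5472*l^2 - 14.783*l + 3.6942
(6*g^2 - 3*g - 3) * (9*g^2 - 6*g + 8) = 54*g^4 - 63*g^3 + 39*g^2 - 6*g - 24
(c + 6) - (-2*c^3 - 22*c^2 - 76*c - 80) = 2*c^3 + 22*c^2 + 77*c + 86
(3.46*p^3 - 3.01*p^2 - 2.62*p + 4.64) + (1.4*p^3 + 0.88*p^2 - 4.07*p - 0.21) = 4.86*p^3 - 2.13*p^2 - 6.69*p + 4.43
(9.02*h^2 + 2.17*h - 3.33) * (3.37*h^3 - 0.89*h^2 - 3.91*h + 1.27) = 30.3974*h^5 - 0.714899999999999*h^4 - 48.4216*h^3 + 5.9344*h^2 + 15.7762*h - 4.2291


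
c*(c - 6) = c^2 - 6*c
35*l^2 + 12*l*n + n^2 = (5*l + n)*(7*l + n)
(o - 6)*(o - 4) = o^2 - 10*o + 24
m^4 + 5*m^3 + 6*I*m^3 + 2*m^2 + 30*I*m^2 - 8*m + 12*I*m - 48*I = (m - 1)*(m + 2)*(m + 4)*(m + 6*I)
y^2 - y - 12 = (y - 4)*(y + 3)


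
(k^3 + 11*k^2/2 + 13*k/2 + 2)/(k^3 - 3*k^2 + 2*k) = (2*k^3 + 11*k^2 + 13*k + 4)/(2*k*(k^2 - 3*k + 2))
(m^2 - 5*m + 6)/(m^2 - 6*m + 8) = (m - 3)/(m - 4)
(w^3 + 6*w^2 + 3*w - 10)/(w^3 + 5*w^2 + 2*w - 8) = (w + 5)/(w + 4)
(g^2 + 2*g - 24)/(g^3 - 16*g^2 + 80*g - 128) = (g + 6)/(g^2 - 12*g + 32)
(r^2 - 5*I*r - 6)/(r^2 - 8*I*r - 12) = (r - 3*I)/(r - 6*I)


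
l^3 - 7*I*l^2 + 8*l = l*(l - 8*I)*(l + I)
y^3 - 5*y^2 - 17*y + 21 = (y - 7)*(y - 1)*(y + 3)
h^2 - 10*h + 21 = (h - 7)*(h - 3)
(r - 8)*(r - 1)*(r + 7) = r^3 - 2*r^2 - 55*r + 56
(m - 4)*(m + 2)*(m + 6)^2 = m^4 + 10*m^3 + 4*m^2 - 168*m - 288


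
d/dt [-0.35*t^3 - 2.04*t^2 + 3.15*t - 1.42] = -1.05*t^2 - 4.08*t + 3.15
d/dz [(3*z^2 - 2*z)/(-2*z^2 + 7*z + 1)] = (17*z^2 + 6*z - 2)/(4*z^4 - 28*z^3 + 45*z^2 + 14*z + 1)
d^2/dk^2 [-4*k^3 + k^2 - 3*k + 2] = 2 - 24*k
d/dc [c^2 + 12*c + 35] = 2*c + 12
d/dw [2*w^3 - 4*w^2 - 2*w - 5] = 6*w^2 - 8*w - 2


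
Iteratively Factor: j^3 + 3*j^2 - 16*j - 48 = (j + 3)*(j^2 - 16) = (j - 4)*(j + 3)*(j + 4)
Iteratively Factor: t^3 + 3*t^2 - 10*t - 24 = (t - 3)*(t^2 + 6*t + 8) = (t - 3)*(t + 4)*(t + 2)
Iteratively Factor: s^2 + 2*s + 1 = (s + 1)*(s + 1)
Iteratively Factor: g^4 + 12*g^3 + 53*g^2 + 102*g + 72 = (g + 3)*(g^3 + 9*g^2 + 26*g + 24) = (g + 3)^2*(g^2 + 6*g + 8) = (g + 2)*(g + 3)^2*(g + 4)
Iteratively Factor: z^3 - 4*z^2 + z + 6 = (z - 3)*(z^2 - z - 2) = (z - 3)*(z - 2)*(z + 1)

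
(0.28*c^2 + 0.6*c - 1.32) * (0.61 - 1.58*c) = -0.4424*c^3 - 0.7772*c^2 + 2.4516*c - 0.8052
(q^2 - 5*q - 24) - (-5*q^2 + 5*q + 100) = 6*q^2 - 10*q - 124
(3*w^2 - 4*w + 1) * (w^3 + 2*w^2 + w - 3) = 3*w^5 + 2*w^4 - 4*w^3 - 11*w^2 + 13*w - 3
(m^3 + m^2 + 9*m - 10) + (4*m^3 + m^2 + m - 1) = 5*m^3 + 2*m^2 + 10*m - 11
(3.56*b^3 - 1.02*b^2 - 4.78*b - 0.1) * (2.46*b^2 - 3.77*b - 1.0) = 8.7576*b^5 - 15.9304*b^4 - 11.4734*b^3 + 18.7946*b^2 + 5.157*b + 0.1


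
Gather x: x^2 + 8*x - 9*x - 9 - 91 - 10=x^2 - x - 110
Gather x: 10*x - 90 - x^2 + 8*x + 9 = -x^2 + 18*x - 81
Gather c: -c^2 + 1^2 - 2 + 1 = -c^2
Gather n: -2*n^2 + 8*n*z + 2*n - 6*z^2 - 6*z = -2*n^2 + n*(8*z + 2) - 6*z^2 - 6*z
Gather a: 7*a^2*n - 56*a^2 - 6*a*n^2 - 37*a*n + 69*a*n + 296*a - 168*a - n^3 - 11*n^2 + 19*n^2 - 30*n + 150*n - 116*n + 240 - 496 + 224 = a^2*(7*n - 56) + a*(-6*n^2 + 32*n + 128) - n^3 + 8*n^2 + 4*n - 32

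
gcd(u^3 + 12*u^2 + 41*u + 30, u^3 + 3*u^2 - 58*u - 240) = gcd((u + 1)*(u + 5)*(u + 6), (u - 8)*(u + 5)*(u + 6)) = u^2 + 11*u + 30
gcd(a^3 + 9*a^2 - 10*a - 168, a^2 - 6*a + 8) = a - 4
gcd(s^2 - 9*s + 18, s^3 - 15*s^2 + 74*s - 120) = s - 6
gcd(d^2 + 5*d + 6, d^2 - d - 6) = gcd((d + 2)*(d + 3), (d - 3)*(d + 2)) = d + 2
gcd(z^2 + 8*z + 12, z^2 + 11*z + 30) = z + 6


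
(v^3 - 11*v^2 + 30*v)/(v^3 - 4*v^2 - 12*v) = (v - 5)/(v + 2)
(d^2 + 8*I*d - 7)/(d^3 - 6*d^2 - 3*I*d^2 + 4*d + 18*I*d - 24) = (d + 7*I)/(d^2 + d*(-6 - 4*I) + 24*I)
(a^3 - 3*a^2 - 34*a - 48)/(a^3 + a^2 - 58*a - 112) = (a + 3)/(a + 7)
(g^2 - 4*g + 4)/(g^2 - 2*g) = (g - 2)/g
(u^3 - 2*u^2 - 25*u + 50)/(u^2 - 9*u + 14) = (u^2 - 25)/(u - 7)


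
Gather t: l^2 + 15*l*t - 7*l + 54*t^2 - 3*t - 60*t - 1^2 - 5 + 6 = l^2 - 7*l + 54*t^2 + t*(15*l - 63)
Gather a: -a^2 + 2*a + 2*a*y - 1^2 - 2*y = -a^2 + a*(2*y + 2) - 2*y - 1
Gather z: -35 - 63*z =-63*z - 35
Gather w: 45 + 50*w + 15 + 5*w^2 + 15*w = 5*w^2 + 65*w + 60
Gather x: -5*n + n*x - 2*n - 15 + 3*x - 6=-7*n + x*(n + 3) - 21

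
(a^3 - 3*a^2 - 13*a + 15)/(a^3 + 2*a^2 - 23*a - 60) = (a - 1)/(a + 4)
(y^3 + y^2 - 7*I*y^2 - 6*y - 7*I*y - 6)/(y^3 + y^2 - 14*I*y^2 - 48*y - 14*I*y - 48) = (y - I)/(y - 8*I)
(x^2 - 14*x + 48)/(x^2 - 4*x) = (x^2 - 14*x + 48)/(x*(x - 4))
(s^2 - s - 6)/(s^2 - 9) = (s + 2)/(s + 3)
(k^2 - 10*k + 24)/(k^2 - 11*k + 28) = (k - 6)/(k - 7)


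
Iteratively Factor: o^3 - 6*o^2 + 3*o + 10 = (o - 2)*(o^2 - 4*o - 5) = (o - 5)*(o - 2)*(o + 1)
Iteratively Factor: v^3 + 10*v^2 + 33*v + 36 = (v + 3)*(v^2 + 7*v + 12) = (v + 3)*(v + 4)*(v + 3)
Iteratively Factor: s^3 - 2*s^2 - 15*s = (s + 3)*(s^2 - 5*s) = (s - 5)*(s + 3)*(s)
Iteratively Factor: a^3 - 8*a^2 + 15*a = (a - 3)*(a^2 - 5*a) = a*(a - 3)*(a - 5)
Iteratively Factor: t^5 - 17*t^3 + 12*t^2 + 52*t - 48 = (t + 2)*(t^4 - 2*t^3 - 13*t^2 + 38*t - 24) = (t - 1)*(t + 2)*(t^3 - t^2 - 14*t + 24) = (t - 2)*(t - 1)*(t + 2)*(t^2 + t - 12) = (t - 3)*(t - 2)*(t - 1)*(t + 2)*(t + 4)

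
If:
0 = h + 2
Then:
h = -2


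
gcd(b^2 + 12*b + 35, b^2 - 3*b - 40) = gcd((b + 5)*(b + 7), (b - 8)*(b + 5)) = b + 5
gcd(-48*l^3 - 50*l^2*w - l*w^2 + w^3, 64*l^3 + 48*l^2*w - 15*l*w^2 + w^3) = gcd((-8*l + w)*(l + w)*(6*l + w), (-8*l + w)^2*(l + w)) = -8*l^2 - 7*l*w + w^2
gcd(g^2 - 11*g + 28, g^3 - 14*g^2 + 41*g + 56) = g - 7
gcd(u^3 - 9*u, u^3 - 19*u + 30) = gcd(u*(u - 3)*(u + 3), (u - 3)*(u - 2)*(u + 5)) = u - 3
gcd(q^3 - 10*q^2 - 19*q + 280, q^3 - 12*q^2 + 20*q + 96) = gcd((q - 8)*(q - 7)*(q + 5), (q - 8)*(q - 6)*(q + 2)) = q - 8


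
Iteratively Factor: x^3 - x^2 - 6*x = (x - 3)*(x^2 + 2*x) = (x - 3)*(x + 2)*(x)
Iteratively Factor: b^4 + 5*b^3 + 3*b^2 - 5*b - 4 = (b + 1)*(b^3 + 4*b^2 - b - 4) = (b + 1)^2*(b^2 + 3*b - 4) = (b + 1)^2*(b + 4)*(b - 1)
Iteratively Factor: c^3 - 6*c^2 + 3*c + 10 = (c - 5)*(c^2 - c - 2) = (c - 5)*(c - 2)*(c + 1)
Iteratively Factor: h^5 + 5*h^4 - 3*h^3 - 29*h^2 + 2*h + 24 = (h + 3)*(h^4 + 2*h^3 - 9*h^2 - 2*h + 8) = (h - 1)*(h + 3)*(h^3 + 3*h^2 - 6*h - 8) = (h - 1)*(h + 3)*(h + 4)*(h^2 - h - 2) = (h - 2)*(h - 1)*(h + 3)*(h + 4)*(h + 1)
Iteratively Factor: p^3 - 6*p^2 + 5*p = (p)*(p^2 - 6*p + 5) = p*(p - 1)*(p - 5)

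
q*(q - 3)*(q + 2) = q^3 - q^2 - 6*q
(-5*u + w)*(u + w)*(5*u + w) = -25*u^3 - 25*u^2*w + u*w^2 + w^3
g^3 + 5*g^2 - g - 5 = (g - 1)*(g + 1)*(g + 5)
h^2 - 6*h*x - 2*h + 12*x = (h - 2)*(h - 6*x)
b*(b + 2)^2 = b^3 + 4*b^2 + 4*b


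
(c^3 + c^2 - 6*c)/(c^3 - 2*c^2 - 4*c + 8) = c*(c + 3)/(c^2 - 4)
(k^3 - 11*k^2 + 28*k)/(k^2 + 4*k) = (k^2 - 11*k + 28)/(k + 4)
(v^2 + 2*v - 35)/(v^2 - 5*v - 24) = (-v^2 - 2*v + 35)/(-v^2 + 5*v + 24)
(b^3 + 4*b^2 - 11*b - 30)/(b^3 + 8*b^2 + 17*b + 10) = (b - 3)/(b + 1)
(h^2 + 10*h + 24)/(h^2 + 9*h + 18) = (h + 4)/(h + 3)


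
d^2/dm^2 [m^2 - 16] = 2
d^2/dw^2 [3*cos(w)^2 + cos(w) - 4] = -cos(w) - 6*cos(2*w)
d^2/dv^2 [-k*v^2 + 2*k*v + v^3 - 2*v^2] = -2*k + 6*v - 4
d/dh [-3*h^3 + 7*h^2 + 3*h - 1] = -9*h^2 + 14*h + 3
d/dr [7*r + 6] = 7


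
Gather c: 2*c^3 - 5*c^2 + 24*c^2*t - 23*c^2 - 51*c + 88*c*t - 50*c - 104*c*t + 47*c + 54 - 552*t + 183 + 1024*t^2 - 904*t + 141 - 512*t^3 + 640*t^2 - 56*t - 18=2*c^3 + c^2*(24*t - 28) + c*(-16*t - 54) - 512*t^3 + 1664*t^2 - 1512*t + 360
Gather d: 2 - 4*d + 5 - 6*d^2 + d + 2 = -6*d^2 - 3*d + 9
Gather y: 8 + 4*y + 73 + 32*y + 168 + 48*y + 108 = 84*y + 357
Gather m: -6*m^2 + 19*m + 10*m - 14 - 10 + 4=-6*m^2 + 29*m - 20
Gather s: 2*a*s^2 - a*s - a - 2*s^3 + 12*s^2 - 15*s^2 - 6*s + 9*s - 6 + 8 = -a - 2*s^3 + s^2*(2*a - 3) + s*(3 - a) + 2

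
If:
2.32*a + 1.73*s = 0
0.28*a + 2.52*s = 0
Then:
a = 0.00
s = 0.00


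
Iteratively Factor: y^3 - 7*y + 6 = (y - 1)*(y^2 + y - 6) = (y - 1)*(y + 3)*(y - 2)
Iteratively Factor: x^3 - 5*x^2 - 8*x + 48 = (x - 4)*(x^2 - x - 12) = (x - 4)^2*(x + 3)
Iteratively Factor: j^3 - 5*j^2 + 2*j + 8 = (j - 4)*(j^2 - j - 2) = (j - 4)*(j - 2)*(j + 1)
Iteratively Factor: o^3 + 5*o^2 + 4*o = (o + 1)*(o^2 + 4*o) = o*(o + 1)*(o + 4)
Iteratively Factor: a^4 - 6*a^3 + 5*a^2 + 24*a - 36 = (a - 3)*(a^3 - 3*a^2 - 4*a + 12) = (a - 3)^2*(a^2 - 4) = (a - 3)^2*(a - 2)*(a + 2)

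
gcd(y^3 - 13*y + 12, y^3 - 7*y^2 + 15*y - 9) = y^2 - 4*y + 3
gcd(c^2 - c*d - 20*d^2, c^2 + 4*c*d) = c + 4*d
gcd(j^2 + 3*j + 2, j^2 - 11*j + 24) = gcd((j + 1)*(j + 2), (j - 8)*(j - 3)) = 1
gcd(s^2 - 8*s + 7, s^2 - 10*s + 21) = s - 7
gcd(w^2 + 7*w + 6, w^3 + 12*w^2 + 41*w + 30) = w^2 + 7*w + 6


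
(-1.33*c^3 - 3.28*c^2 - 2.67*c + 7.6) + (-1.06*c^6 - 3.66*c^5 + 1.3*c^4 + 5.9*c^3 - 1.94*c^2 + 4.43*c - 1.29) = -1.06*c^6 - 3.66*c^5 + 1.3*c^4 + 4.57*c^3 - 5.22*c^2 + 1.76*c + 6.31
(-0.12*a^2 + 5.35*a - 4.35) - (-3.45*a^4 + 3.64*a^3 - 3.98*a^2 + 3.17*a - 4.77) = 3.45*a^4 - 3.64*a^3 + 3.86*a^2 + 2.18*a + 0.42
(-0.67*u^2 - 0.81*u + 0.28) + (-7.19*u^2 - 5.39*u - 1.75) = -7.86*u^2 - 6.2*u - 1.47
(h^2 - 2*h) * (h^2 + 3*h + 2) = h^4 + h^3 - 4*h^2 - 4*h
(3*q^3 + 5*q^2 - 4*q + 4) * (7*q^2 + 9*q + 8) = 21*q^5 + 62*q^4 + 41*q^3 + 32*q^2 + 4*q + 32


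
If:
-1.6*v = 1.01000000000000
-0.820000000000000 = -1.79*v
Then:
No Solution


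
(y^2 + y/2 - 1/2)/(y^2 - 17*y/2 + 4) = (y + 1)/(y - 8)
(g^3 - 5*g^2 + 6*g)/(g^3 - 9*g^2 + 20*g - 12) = g*(g - 3)/(g^2 - 7*g + 6)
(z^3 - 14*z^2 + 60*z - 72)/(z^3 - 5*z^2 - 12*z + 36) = (z - 6)/(z + 3)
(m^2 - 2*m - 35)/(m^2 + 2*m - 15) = (m - 7)/(m - 3)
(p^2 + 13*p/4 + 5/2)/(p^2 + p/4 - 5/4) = (p + 2)/(p - 1)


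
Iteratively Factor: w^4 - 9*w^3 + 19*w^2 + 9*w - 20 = (w - 5)*(w^3 - 4*w^2 - w + 4) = (w - 5)*(w + 1)*(w^2 - 5*w + 4) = (w - 5)*(w - 1)*(w + 1)*(w - 4)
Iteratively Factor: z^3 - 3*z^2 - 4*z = (z - 4)*(z^2 + z) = (z - 4)*(z + 1)*(z)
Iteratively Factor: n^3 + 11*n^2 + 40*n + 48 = (n + 4)*(n^2 + 7*n + 12) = (n + 4)^2*(n + 3)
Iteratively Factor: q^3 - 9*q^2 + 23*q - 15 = (q - 5)*(q^2 - 4*q + 3) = (q - 5)*(q - 1)*(q - 3)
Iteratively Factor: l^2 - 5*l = (l - 5)*(l)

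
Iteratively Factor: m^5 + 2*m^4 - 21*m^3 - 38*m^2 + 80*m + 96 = (m + 3)*(m^4 - m^3 - 18*m^2 + 16*m + 32) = (m - 4)*(m + 3)*(m^3 + 3*m^2 - 6*m - 8) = (m - 4)*(m + 1)*(m + 3)*(m^2 + 2*m - 8) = (m - 4)*(m + 1)*(m + 3)*(m + 4)*(m - 2)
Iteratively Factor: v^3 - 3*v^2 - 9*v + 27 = (v - 3)*(v^2 - 9) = (v - 3)*(v + 3)*(v - 3)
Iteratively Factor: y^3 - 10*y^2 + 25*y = (y - 5)*(y^2 - 5*y) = y*(y - 5)*(y - 5)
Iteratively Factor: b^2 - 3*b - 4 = (b + 1)*(b - 4)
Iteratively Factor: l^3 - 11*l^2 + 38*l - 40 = (l - 5)*(l^2 - 6*l + 8) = (l - 5)*(l - 4)*(l - 2)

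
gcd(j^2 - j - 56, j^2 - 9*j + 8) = j - 8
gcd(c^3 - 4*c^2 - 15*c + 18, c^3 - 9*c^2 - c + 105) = c + 3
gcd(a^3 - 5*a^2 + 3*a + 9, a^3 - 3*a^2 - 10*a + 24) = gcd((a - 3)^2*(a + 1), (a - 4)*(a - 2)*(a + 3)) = 1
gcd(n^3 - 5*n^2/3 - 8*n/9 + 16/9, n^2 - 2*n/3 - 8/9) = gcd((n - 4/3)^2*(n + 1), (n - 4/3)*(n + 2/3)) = n - 4/3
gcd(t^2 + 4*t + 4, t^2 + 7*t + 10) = t + 2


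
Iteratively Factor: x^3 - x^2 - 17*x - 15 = (x + 3)*(x^2 - 4*x - 5) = (x - 5)*(x + 3)*(x + 1)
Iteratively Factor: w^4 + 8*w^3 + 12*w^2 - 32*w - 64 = (w - 2)*(w^3 + 10*w^2 + 32*w + 32) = (w - 2)*(w + 4)*(w^2 + 6*w + 8) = (w - 2)*(w + 4)^2*(w + 2)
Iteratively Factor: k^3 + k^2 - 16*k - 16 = (k + 4)*(k^2 - 3*k - 4) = (k - 4)*(k + 4)*(k + 1)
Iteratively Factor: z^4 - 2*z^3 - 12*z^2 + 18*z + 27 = (z + 1)*(z^3 - 3*z^2 - 9*z + 27) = (z - 3)*(z + 1)*(z^2 - 9) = (z - 3)*(z + 1)*(z + 3)*(z - 3)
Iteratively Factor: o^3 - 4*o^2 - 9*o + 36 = (o - 4)*(o^2 - 9) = (o - 4)*(o - 3)*(o + 3)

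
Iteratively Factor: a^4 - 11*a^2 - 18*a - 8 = (a + 1)*(a^3 - a^2 - 10*a - 8) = (a - 4)*(a + 1)*(a^2 + 3*a + 2) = (a - 4)*(a + 1)^2*(a + 2)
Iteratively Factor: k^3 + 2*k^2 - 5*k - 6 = (k + 1)*(k^2 + k - 6) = (k - 2)*(k + 1)*(k + 3)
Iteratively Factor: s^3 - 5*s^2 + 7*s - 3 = (s - 1)*(s^2 - 4*s + 3) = (s - 3)*(s - 1)*(s - 1)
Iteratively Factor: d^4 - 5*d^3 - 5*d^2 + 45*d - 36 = (d - 3)*(d^3 - 2*d^2 - 11*d + 12) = (d - 3)*(d - 1)*(d^2 - d - 12) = (d - 3)*(d - 1)*(d + 3)*(d - 4)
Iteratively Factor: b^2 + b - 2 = (b - 1)*(b + 2)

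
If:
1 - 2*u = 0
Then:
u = 1/2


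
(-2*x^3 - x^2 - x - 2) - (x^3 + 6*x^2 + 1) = -3*x^3 - 7*x^2 - x - 3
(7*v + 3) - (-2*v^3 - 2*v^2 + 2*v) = 2*v^3 + 2*v^2 + 5*v + 3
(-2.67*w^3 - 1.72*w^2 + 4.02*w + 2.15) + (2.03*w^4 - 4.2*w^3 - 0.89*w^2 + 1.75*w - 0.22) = 2.03*w^4 - 6.87*w^3 - 2.61*w^2 + 5.77*w + 1.93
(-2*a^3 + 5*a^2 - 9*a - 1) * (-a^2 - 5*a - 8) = 2*a^5 + 5*a^4 + 6*a^2 + 77*a + 8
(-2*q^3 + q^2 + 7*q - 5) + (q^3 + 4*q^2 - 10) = -q^3 + 5*q^2 + 7*q - 15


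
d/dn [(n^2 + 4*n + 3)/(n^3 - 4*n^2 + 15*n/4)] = 4*(-4*n^4 - 32*n^3 + 43*n^2 + 96*n - 45)/(n^2*(16*n^4 - 128*n^3 + 376*n^2 - 480*n + 225))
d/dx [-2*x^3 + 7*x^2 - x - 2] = -6*x^2 + 14*x - 1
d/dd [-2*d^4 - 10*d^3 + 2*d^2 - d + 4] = -8*d^3 - 30*d^2 + 4*d - 1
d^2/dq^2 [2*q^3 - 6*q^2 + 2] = 12*q - 12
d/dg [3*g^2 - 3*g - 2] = 6*g - 3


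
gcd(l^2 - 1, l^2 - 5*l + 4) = l - 1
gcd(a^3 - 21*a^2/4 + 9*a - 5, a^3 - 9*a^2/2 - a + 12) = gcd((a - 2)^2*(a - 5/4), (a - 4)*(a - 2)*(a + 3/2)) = a - 2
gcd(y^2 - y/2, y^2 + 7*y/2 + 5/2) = 1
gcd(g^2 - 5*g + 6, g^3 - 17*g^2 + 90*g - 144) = g - 3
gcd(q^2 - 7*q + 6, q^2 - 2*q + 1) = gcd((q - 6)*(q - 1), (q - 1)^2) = q - 1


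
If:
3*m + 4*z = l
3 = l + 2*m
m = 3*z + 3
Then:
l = 15/19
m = 21/19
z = -12/19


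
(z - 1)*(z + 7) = z^2 + 6*z - 7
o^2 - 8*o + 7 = (o - 7)*(o - 1)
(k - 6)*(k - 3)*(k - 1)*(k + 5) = k^4 - 5*k^3 - 23*k^2 + 117*k - 90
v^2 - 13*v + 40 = (v - 8)*(v - 5)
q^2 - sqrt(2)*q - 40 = (q - 5*sqrt(2))*(q + 4*sqrt(2))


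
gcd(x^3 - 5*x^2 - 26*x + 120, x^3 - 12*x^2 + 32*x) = x - 4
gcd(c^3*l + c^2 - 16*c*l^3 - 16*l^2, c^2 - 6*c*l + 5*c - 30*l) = 1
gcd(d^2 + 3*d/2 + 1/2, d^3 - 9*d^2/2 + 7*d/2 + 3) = d + 1/2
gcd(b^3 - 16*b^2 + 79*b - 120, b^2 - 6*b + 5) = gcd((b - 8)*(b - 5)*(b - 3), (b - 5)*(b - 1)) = b - 5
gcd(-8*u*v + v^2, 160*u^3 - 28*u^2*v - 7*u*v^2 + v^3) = 8*u - v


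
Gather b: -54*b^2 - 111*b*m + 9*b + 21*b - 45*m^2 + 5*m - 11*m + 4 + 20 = -54*b^2 + b*(30 - 111*m) - 45*m^2 - 6*m + 24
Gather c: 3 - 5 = -2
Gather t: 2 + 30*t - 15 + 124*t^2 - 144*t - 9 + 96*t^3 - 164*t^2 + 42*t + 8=96*t^3 - 40*t^2 - 72*t - 14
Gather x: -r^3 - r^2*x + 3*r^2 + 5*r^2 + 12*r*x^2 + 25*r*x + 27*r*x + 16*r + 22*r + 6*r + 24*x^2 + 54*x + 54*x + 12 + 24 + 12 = -r^3 + 8*r^2 + 44*r + x^2*(12*r + 24) + x*(-r^2 + 52*r + 108) + 48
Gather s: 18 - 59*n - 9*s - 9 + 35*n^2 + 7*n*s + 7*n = 35*n^2 - 52*n + s*(7*n - 9) + 9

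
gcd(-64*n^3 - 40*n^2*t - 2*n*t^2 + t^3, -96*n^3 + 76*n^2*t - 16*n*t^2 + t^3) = -8*n + t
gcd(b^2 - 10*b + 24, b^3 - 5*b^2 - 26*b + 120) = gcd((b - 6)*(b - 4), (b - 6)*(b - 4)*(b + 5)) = b^2 - 10*b + 24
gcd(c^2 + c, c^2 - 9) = 1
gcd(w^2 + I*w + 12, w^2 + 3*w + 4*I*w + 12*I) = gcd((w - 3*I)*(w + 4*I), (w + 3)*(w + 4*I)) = w + 4*I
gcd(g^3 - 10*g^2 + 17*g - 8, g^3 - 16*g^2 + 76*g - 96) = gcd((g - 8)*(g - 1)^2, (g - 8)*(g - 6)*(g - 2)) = g - 8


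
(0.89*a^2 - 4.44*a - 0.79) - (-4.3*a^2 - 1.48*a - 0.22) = 5.19*a^2 - 2.96*a - 0.57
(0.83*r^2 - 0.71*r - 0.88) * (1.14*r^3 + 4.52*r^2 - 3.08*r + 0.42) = 0.9462*r^5 + 2.9422*r^4 - 6.7688*r^3 - 1.4422*r^2 + 2.4122*r - 0.3696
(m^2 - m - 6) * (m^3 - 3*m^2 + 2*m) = m^5 - 4*m^4 - m^3 + 16*m^2 - 12*m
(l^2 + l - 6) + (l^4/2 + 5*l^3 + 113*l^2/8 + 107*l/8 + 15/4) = l^4/2 + 5*l^3 + 121*l^2/8 + 115*l/8 - 9/4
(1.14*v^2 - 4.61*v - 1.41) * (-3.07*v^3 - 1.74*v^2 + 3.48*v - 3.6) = -3.4998*v^5 + 12.1691*v^4 + 16.3173*v^3 - 17.6934*v^2 + 11.6892*v + 5.076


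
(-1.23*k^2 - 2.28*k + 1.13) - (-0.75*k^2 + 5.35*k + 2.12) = -0.48*k^2 - 7.63*k - 0.99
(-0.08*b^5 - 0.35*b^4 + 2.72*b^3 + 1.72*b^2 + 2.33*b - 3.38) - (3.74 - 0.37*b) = -0.08*b^5 - 0.35*b^4 + 2.72*b^3 + 1.72*b^2 + 2.7*b - 7.12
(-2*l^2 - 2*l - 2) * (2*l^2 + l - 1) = -4*l^4 - 6*l^3 - 4*l^2 + 2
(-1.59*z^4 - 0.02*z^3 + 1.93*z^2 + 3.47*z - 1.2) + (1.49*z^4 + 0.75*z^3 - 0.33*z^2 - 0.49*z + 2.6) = -0.1*z^4 + 0.73*z^3 + 1.6*z^2 + 2.98*z + 1.4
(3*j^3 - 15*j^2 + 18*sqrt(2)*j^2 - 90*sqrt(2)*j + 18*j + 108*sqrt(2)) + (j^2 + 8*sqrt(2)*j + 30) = 3*j^3 - 14*j^2 + 18*sqrt(2)*j^2 - 82*sqrt(2)*j + 18*j + 30 + 108*sqrt(2)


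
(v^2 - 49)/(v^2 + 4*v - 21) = (v - 7)/(v - 3)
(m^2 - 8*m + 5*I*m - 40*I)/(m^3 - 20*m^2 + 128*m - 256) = (m + 5*I)/(m^2 - 12*m + 32)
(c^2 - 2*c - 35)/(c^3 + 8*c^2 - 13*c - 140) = (c - 7)/(c^2 + 3*c - 28)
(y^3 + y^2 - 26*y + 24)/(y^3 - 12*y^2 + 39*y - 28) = (y + 6)/(y - 7)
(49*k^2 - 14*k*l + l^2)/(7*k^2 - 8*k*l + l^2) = (7*k - l)/(k - l)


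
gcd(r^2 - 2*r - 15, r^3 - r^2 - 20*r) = r - 5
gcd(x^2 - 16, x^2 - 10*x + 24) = x - 4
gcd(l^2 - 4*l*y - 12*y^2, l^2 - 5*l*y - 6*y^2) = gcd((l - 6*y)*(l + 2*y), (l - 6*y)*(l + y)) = -l + 6*y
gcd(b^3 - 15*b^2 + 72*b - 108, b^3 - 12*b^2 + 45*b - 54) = b^2 - 9*b + 18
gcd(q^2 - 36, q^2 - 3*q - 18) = q - 6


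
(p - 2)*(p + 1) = p^2 - p - 2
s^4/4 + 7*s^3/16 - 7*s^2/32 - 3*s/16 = s*(s/4 + 1/2)*(s - 3/4)*(s + 1/2)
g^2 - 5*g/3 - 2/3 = (g - 2)*(g + 1/3)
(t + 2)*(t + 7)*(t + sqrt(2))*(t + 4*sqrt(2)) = t^4 + 5*sqrt(2)*t^3 + 9*t^3 + 22*t^2 + 45*sqrt(2)*t^2 + 72*t + 70*sqrt(2)*t + 112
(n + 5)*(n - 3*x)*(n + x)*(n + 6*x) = n^4 + 4*n^3*x + 5*n^3 - 15*n^2*x^2 + 20*n^2*x - 18*n*x^3 - 75*n*x^2 - 90*x^3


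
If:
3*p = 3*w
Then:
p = w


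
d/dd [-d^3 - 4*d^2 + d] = -3*d^2 - 8*d + 1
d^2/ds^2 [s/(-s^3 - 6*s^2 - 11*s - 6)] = 2*(-s*(3*s^2 + 12*s + 11)^2 + (3*s^2 + 3*s*(s + 2) + 12*s + 11)*(s^3 + 6*s^2 + 11*s + 6))/(s^3 + 6*s^2 + 11*s + 6)^3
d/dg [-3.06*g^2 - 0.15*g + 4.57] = -6.12*g - 0.15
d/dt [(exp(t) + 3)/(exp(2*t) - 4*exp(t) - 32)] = (-2*(exp(t) - 2)*(exp(t) + 3) + exp(2*t) - 4*exp(t) - 32)*exp(t)/(-exp(2*t) + 4*exp(t) + 32)^2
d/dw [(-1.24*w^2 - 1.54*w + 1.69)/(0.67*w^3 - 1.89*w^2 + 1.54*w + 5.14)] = (0.8308*w^4 + 2.0636*w^3 - 8.2171*w^2 - 6.359*w - 10.5182)/(0.4489*w^6 - 2.5326*w^5 + 5.6357*w^4 + 1.0664*w^3 - 17.0576*w^2 + 15.8312*w + 26.4196)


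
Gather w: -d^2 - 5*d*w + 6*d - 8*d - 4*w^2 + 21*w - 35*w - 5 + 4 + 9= -d^2 - 2*d - 4*w^2 + w*(-5*d - 14) + 8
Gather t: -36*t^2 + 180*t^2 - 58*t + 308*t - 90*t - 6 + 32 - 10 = 144*t^2 + 160*t + 16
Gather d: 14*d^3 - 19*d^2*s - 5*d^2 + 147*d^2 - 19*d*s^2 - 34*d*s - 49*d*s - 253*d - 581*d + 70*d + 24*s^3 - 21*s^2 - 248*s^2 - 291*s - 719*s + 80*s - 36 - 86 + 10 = 14*d^3 + d^2*(142 - 19*s) + d*(-19*s^2 - 83*s - 764) + 24*s^3 - 269*s^2 - 930*s - 112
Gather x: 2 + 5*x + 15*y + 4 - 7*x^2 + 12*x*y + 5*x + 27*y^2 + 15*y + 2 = -7*x^2 + x*(12*y + 10) + 27*y^2 + 30*y + 8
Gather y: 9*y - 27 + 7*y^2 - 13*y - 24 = 7*y^2 - 4*y - 51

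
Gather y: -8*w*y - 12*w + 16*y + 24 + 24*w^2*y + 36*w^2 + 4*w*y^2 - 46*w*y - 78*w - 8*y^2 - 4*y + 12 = 36*w^2 - 90*w + y^2*(4*w - 8) + y*(24*w^2 - 54*w + 12) + 36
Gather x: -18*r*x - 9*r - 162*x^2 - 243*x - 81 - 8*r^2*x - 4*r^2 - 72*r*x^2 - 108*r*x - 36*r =-4*r^2 - 45*r + x^2*(-72*r - 162) + x*(-8*r^2 - 126*r - 243) - 81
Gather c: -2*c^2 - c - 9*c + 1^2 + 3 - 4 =-2*c^2 - 10*c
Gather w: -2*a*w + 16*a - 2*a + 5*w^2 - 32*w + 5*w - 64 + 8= 14*a + 5*w^2 + w*(-2*a - 27) - 56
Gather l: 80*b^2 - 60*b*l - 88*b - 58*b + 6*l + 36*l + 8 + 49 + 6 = 80*b^2 - 146*b + l*(42 - 60*b) + 63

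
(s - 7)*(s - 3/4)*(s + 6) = s^3 - 7*s^2/4 - 165*s/4 + 63/2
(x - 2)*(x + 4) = x^2 + 2*x - 8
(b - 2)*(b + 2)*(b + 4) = b^3 + 4*b^2 - 4*b - 16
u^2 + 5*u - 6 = (u - 1)*(u + 6)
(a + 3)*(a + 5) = a^2 + 8*a + 15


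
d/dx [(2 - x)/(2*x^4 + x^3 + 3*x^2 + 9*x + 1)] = (-2*x^4 - x^3 - 3*x^2 - 9*x + (x - 2)*(8*x^3 + 3*x^2 + 6*x + 9) - 1)/(2*x^4 + x^3 + 3*x^2 + 9*x + 1)^2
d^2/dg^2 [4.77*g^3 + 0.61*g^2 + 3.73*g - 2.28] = 28.62*g + 1.22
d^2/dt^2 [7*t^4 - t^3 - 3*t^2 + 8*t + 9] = 84*t^2 - 6*t - 6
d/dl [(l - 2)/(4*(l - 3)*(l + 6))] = (-l^2/4 + l - 3)/(l^4 + 6*l^3 - 27*l^2 - 108*l + 324)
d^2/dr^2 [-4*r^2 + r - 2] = -8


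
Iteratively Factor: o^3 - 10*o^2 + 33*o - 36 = (o - 4)*(o^2 - 6*o + 9) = (o - 4)*(o - 3)*(o - 3)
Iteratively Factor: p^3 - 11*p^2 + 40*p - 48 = (p - 4)*(p^2 - 7*p + 12) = (p - 4)*(p - 3)*(p - 4)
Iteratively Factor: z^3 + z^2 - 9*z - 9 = (z + 3)*(z^2 - 2*z - 3) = (z - 3)*(z + 3)*(z + 1)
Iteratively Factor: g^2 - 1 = (g + 1)*(g - 1)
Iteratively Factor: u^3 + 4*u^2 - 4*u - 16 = (u + 2)*(u^2 + 2*u - 8) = (u - 2)*(u + 2)*(u + 4)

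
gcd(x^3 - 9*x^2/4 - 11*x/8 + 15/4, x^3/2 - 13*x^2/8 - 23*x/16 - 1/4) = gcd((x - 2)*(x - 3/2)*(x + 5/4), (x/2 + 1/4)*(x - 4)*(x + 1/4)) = 1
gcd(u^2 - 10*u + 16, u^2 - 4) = u - 2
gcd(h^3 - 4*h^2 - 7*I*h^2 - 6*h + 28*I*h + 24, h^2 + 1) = h - I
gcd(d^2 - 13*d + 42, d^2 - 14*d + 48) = d - 6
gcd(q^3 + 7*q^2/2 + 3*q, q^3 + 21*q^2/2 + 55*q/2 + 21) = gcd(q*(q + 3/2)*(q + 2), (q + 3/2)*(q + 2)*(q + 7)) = q^2 + 7*q/2 + 3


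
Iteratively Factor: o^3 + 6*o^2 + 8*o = (o + 2)*(o^2 + 4*o) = (o + 2)*(o + 4)*(o)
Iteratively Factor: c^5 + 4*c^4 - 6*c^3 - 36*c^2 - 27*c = (c + 3)*(c^4 + c^3 - 9*c^2 - 9*c) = (c + 3)^2*(c^3 - 2*c^2 - 3*c) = (c - 3)*(c + 3)^2*(c^2 + c) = (c - 3)*(c + 1)*(c + 3)^2*(c)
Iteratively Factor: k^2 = (k)*(k)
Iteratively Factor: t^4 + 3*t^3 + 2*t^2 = (t)*(t^3 + 3*t^2 + 2*t) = t*(t + 2)*(t^2 + t) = t*(t + 1)*(t + 2)*(t)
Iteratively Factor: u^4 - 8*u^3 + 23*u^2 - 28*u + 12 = (u - 1)*(u^3 - 7*u^2 + 16*u - 12) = (u - 2)*(u - 1)*(u^2 - 5*u + 6) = (u - 2)^2*(u - 1)*(u - 3)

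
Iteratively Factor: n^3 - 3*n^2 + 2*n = (n)*(n^2 - 3*n + 2) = n*(n - 1)*(n - 2)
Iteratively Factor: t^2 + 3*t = (t + 3)*(t)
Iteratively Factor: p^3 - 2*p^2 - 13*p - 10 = (p - 5)*(p^2 + 3*p + 2) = (p - 5)*(p + 2)*(p + 1)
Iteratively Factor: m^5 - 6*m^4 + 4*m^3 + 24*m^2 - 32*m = (m - 2)*(m^4 - 4*m^3 - 4*m^2 + 16*m) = m*(m - 2)*(m^3 - 4*m^2 - 4*m + 16) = m*(m - 2)*(m + 2)*(m^2 - 6*m + 8) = m*(m - 4)*(m - 2)*(m + 2)*(m - 2)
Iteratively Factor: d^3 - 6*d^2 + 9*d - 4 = (d - 4)*(d^2 - 2*d + 1) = (d - 4)*(d - 1)*(d - 1)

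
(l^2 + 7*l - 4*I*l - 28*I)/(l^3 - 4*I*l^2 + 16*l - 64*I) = (l + 7)/(l^2 + 16)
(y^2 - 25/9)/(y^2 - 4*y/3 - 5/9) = (3*y + 5)/(3*y + 1)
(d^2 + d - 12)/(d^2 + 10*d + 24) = (d - 3)/(d + 6)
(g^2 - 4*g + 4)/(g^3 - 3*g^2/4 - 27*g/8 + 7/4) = 8*(g - 2)/(8*g^2 + 10*g - 7)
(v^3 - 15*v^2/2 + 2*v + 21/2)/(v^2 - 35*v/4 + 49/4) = 2*(2*v^2 - v - 3)/(4*v - 7)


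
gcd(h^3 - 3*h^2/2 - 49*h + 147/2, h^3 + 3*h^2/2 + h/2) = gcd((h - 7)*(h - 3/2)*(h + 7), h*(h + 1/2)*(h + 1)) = 1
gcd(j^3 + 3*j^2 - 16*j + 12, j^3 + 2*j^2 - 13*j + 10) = j^2 - 3*j + 2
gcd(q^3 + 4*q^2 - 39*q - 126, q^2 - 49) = q + 7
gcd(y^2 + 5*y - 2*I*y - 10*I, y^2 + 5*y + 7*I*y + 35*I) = y + 5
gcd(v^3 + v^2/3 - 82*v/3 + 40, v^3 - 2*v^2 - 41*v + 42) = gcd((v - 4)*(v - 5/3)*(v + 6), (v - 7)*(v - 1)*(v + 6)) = v + 6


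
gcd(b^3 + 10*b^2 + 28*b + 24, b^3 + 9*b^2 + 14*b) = b + 2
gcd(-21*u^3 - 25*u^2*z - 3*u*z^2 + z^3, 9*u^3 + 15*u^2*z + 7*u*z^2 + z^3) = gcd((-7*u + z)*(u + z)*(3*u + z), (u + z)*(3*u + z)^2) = 3*u^2 + 4*u*z + z^2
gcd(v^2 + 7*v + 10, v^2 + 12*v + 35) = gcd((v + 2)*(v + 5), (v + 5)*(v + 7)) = v + 5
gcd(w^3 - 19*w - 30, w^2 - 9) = w + 3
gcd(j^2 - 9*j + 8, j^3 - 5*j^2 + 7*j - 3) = j - 1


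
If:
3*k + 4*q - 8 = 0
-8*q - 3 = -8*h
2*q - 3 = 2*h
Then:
No Solution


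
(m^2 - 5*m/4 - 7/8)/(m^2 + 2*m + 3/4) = (4*m - 7)/(2*(2*m + 3))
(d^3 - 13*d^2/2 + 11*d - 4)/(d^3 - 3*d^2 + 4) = (d^2 - 9*d/2 + 2)/(d^2 - d - 2)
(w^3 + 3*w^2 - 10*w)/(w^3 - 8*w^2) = (w^2 + 3*w - 10)/(w*(w - 8))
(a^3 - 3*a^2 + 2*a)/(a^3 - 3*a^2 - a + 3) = a*(a - 2)/(a^2 - 2*a - 3)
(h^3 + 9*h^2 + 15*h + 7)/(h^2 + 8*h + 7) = h + 1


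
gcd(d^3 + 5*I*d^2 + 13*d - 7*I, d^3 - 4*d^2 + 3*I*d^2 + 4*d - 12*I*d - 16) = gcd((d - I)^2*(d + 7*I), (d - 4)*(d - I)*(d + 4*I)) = d - I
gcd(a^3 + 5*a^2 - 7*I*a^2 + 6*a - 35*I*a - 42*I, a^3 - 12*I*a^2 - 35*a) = a - 7*I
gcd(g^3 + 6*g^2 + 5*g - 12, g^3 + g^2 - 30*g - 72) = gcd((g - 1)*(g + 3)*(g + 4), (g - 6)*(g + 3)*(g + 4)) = g^2 + 7*g + 12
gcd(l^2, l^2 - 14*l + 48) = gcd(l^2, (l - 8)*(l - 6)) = 1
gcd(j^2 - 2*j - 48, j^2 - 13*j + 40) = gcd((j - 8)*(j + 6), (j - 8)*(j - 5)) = j - 8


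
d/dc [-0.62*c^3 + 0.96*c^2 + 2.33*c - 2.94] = -1.86*c^2 + 1.92*c + 2.33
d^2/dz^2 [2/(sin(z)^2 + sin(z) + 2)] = 2*(-4*sin(z)^4 - 3*sin(z)^3 + 13*sin(z)^2 + 8*sin(z) - 2)/(sin(z)^2 + sin(z) + 2)^3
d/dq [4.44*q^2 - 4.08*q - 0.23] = 8.88*q - 4.08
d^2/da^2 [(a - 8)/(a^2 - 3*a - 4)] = 2*((11 - 3*a)*(-a^2 + 3*a + 4) - (a - 8)*(2*a - 3)^2)/(-a^2 + 3*a + 4)^3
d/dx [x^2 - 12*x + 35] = 2*x - 12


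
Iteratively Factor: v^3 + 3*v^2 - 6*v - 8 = (v - 2)*(v^2 + 5*v + 4) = (v - 2)*(v + 1)*(v + 4)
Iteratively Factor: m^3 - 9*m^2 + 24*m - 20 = (m - 2)*(m^2 - 7*m + 10) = (m - 5)*(m - 2)*(m - 2)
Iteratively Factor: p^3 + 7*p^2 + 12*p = (p + 4)*(p^2 + 3*p) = (p + 3)*(p + 4)*(p)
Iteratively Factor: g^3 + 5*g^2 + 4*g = (g)*(g^2 + 5*g + 4) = g*(g + 1)*(g + 4)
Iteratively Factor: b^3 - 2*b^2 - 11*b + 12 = (b - 1)*(b^2 - b - 12) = (b - 1)*(b + 3)*(b - 4)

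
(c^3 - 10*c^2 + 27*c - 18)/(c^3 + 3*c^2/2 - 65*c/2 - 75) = 2*(c^2 - 4*c + 3)/(2*c^2 + 15*c + 25)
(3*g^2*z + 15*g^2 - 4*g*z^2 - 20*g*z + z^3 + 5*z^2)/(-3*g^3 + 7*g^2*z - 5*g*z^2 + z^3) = (z + 5)/(-g + z)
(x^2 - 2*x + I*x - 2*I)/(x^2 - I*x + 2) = (x - 2)/(x - 2*I)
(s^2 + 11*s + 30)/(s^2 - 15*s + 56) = (s^2 + 11*s + 30)/(s^2 - 15*s + 56)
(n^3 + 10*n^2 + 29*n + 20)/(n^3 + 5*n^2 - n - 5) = (n + 4)/(n - 1)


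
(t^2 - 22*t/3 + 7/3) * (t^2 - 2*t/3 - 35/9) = t^4 - 8*t^3 + 10*t^2/3 + 728*t/27 - 245/27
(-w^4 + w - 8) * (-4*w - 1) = 4*w^5 + w^4 - 4*w^2 + 31*w + 8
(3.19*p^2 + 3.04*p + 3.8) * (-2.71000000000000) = -8.6449*p^2 - 8.2384*p - 10.298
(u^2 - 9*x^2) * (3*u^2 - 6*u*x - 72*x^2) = 3*u^4 - 6*u^3*x - 99*u^2*x^2 + 54*u*x^3 + 648*x^4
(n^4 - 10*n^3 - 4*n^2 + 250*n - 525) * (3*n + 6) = 3*n^5 - 24*n^4 - 72*n^3 + 726*n^2 - 75*n - 3150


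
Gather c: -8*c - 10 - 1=-8*c - 11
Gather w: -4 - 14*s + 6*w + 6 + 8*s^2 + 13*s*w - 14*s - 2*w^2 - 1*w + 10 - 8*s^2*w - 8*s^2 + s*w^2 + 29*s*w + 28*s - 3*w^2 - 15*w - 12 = w^2*(s - 5) + w*(-8*s^2 + 42*s - 10)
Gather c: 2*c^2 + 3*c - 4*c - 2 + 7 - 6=2*c^2 - c - 1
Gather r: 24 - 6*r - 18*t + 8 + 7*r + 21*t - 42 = r + 3*t - 10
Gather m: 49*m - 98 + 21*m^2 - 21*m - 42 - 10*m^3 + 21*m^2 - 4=-10*m^3 + 42*m^2 + 28*m - 144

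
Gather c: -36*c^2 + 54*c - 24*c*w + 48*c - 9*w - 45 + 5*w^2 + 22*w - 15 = -36*c^2 + c*(102 - 24*w) + 5*w^2 + 13*w - 60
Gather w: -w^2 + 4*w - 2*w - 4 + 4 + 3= -w^2 + 2*w + 3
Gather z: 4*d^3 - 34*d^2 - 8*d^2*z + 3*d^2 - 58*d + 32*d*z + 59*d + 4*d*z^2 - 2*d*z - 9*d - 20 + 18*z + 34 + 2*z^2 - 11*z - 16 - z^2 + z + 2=4*d^3 - 31*d^2 - 8*d + z^2*(4*d + 1) + z*(-8*d^2 + 30*d + 8)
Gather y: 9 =9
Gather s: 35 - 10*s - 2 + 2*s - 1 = 32 - 8*s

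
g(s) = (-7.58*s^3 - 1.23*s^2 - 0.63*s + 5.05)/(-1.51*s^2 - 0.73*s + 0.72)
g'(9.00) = 4.99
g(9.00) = 43.90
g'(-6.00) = 4.85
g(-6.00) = -32.52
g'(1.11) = 8.01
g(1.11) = 3.86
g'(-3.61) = 4.37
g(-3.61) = -21.31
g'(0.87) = 14.63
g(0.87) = 1.34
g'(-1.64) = -6.32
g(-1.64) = -16.89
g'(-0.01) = 5.86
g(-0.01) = 6.95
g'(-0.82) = -215.19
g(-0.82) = 29.41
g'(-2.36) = 2.51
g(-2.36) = -16.64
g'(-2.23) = 1.95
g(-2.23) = -16.35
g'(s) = (3.02*s + 0.73)*(-7.58*s^3 - 1.23*s^2 - 0.63*s + 5.05)/(-1.51*s^2 - 0.73*s + 0.72)^2 + (-22.74*s^2 - 2.46*s - 0.63)/(-1.51*s^2 - 0.73*s + 0.72) = (11.4458*s^4 + 11.0668*s^3 - 16.4262*s^2 + 13.4798*s + 3.2329)/(2.2801*s^4 + 2.2046*s^3 - 1.6415*s^2 - 1.0512*s + 0.5184)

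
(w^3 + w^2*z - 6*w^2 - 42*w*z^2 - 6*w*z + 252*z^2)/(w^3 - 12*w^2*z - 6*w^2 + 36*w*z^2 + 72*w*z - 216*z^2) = (-w - 7*z)/(-w + 6*z)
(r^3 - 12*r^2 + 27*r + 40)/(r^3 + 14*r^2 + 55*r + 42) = (r^2 - 13*r + 40)/(r^2 + 13*r + 42)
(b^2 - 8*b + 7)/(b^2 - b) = (b - 7)/b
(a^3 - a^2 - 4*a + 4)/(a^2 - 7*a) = (a^3 - a^2 - 4*a + 4)/(a*(a - 7))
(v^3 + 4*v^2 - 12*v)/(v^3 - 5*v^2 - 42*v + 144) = v*(v - 2)/(v^2 - 11*v + 24)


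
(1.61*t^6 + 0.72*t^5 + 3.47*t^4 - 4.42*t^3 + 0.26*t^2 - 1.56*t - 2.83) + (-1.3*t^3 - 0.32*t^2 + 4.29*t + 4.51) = 1.61*t^6 + 0.72*t^5 + 3.47*t^4 - 5.72*t^3 - 0.06*t^2 + 2.73*t + 1.68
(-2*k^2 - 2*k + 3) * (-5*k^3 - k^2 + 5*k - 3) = 10*k^5 + 12*k^4 - 23*k^3 - 7*k^2 + 21*k - 9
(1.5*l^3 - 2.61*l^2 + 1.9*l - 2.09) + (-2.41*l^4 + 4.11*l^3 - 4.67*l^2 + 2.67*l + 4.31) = -2.41*l^4 + 5.61*l^3 - 7.28*l^2 + 4.57*l + 2.22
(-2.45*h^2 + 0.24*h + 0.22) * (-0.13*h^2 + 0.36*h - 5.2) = 0.3185*h^4 - 0.9132*h^3 + 12.7978*h^2 - 1.1688*h - 1.144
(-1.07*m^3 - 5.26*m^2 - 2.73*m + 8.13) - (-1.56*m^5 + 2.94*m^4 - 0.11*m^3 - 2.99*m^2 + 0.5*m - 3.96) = 1.56*m^5 - 2.94*m^4 - 0.96*m^3 - 2.27*m^2 - 3.23*m + 12.09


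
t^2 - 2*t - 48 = (t - 8)*(t + 6)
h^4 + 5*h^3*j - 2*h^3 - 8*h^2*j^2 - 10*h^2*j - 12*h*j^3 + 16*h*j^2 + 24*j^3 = (h - 2)*(h - 2*j)*(h + j)*(h + 6*j)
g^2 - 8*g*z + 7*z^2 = (g - 7*z)*(g - z)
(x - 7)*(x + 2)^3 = x^4 - x^3 - 30*x^2 - 76*x - 56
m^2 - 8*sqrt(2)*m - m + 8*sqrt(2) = (m - 1)*(m - 8*sqrt(2))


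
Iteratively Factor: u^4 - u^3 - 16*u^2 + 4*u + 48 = (u - 2)*(u^3 + u^2 - 14*u - 24) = (u - 2)*(u + 2)*(u^2 - u - 12) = (u - 4)*(u - 2)*(u + 2)*(u + 3)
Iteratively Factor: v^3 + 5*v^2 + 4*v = (v + 4)*(v^2 + v) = (v + 1)*(v + 4)*(v)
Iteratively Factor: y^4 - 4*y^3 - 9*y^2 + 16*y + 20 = (y - 2)*(y^3 - 2*y^2 - 13*y - 10) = (y - 2)*(y + 2)*(y^2 - 4*y - 5) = (y - 2)*(y + 1)*(y + 2)*(y - 5)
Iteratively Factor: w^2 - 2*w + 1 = (w - 1)*(w - 1)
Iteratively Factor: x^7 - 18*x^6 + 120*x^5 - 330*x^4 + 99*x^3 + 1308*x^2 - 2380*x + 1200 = (x - 3)*(x^6 - 15*x^5 + 75*x^4 - 105*x^3 - 216*x^2 + 660*x - 400) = (x - 3)*(x + 2)*(x^5 - 17*x^4 + 109*x^3 - 323*x^2 + 430*x - 200) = (x - 3)*(x - 2)*(x + 2)*(x^4 - 15*x^3 + 79*x^2 - 165*x + 100) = (x - 5)*(x - 3)*(x - 2)*(x + 2)*(x^3 - 10*x^2 + 29*x - 20) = (x - 5)^2*(x - 3)*(x - 2)*(x + 2)*(x^2 - 5*x + 4) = (x - 5)^2*(x - 3)*(x - 2)*(x - 1)*(x + 2)*(x - 4)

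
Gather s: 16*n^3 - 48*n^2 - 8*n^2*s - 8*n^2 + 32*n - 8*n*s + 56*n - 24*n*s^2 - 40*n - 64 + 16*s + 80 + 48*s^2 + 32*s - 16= 16*n^3 - 56*n^2 + 48*n + s^2*(48 - 24*n) + s*(-8*n^2 - 8*n + 48)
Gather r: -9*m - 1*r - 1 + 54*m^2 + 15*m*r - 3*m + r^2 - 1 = 54*m^2 - 12*m + r^2 + r*(15*m - 1) - 2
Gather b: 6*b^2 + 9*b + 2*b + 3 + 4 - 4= 6*b^2 + 11*b + 3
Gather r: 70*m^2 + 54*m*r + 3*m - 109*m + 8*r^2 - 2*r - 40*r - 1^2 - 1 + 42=70*m^2 - 106*m + 8*r^2 + r*(54*m - 42) + 40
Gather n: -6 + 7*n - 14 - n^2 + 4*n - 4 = -n^2 + 11*n - 24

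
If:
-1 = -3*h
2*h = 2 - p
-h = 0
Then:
No Solution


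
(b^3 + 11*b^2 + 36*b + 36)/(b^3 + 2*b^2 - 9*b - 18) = (b + 6)/(b - 3)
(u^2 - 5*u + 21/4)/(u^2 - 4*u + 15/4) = (2*u - 7)/(2*u - 5)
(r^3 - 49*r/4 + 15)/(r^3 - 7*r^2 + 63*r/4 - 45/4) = (r + 4)/(r - 3)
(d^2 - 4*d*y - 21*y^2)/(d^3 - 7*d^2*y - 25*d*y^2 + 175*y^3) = (-d - 3*y)/(-d^2 + 25*y^2)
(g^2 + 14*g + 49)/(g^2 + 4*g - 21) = (g + 7)/(g - 3)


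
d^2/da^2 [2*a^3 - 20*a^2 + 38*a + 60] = 12*a - 40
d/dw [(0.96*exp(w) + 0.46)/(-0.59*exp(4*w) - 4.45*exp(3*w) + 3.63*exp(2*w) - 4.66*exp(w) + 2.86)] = (1.6992*exp(4*w) + 9.6296*exp(3*w) + 2.6562*exp(2*w) - 3.3396*exp(w) + 4.8892)*exp(w)/(0.3481*exp(8*w) + 5.251*exp(7*w) + 15.5191*exp(6*w) - 26.8082*exp(5*w) + 51.2761*exp(4*w) - 59.2856*exp(3*w) + 42.4792*exp(2*w) - 26.6552*exp(w) + 8.1796)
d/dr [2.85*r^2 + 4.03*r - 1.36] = 5.7*r + 4.03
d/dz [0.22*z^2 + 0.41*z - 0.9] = 0.44*z + 0.41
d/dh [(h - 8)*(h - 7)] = 2*h - 15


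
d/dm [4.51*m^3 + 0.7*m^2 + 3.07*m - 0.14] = 13.53*m^2 + 1.4*m + 3.07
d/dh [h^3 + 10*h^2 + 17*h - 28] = 3*h^2 + 20*h + 17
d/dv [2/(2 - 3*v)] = 6/(3*v - 2)^2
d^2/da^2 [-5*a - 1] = 0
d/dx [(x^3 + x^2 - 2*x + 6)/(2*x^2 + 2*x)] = (x^4 + 2*x^3 + 3*x^2 - 12*x - 6)/(2*x^2*(x^2 + 2*x + 1))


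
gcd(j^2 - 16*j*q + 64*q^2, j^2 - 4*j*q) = 1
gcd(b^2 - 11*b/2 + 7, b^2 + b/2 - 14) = b - 7/2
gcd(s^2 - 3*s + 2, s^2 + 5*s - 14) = s - 2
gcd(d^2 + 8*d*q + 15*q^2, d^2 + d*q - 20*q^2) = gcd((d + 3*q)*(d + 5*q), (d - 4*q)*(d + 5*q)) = d + 5*q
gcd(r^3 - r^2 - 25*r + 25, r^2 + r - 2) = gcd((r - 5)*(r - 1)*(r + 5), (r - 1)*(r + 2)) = r - 1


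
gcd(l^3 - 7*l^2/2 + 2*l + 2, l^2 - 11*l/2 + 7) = l - 2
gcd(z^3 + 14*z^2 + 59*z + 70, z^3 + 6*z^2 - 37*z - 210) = z^2 + 12*z + 35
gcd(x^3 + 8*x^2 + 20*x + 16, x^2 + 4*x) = x + 4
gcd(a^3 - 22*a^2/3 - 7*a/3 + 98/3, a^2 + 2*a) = a + 2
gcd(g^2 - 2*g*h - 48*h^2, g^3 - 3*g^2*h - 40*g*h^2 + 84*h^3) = g + 6*h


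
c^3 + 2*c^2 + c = c*(c + 1)^2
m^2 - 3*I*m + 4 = (m - 4*I)*(m + I)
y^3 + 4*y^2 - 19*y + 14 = (y - 2)*(y - 1)*(y + 7)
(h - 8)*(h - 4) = h^2 - 12*h + 32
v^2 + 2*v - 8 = (v - 2)*(v + 4)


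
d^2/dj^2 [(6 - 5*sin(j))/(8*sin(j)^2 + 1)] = (2880*sin(j)^5 - 1536*sin(j)^4 + 2496*sin(j)^2 - 2015*sin(j) + 1020*sin(3*j) - 160*sin(5*j) - 96)/(8*sin(j)^2 + 1)^3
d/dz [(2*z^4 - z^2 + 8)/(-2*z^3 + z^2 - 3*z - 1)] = (2*z*(1 - 4*z^2)*(2*z^3 - z^2 + 3*z + 1) + (6*z^2 - 2*z + 3)*(2*z^4 - z^2 + 8))/(2*z^3 - z^2 + 3*z + 1)^2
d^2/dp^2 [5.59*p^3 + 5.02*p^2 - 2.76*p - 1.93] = 33.54*p + 10.04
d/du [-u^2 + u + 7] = 1 - 2*u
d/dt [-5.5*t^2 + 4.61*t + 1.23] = 4.61 - 11.0*t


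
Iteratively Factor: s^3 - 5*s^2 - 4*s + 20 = (s - 5)*(s^2 - 4) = (s - 5)*(s + 2)*(s - 2)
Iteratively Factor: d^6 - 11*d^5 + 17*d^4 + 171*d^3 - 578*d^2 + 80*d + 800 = (d - 2)*(d^5 - 9*d^4 - d^3 + 169*d^2 - 240*d - 400) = (d - 5)*(d - 2)*(d^4 - 4*d^3 - 21*d^2 + 64*d + 80) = (d - 5)*(d - 2)*(d + 1)*(d^3 - 5*d^2 - 16*d + 80) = (d - 5)*(d - 4)*(d - 2)*(d + 1)*(d^2 - d - 20) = (d - 5)^2*(d - 4)*(d - 2)*(d + 1)*(d + 4)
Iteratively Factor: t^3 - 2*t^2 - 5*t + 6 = (t + 2)*(t^2 - 4*t + 3) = (t - 1)*(t + 2)*(t - 3)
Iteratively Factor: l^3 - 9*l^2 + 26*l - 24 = (l - 2)*(l^2 - 7*l + 12) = (l - 4)*(l - 2)*(l - 3)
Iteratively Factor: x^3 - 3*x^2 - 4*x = (x)*(x^2 - 3*x - 4) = x*(x - 4)*(x + 1)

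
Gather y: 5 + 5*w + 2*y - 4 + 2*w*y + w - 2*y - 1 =2*w*y + 6*w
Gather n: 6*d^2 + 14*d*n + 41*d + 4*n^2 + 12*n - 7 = 6*d^2 + 41*d + 4*n^2 + n*(14*d + 12) - 7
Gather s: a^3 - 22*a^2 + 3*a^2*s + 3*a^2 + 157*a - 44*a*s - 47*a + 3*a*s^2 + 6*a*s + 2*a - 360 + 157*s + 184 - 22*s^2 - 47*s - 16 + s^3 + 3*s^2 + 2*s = a^3 - 19*a^2 + 112*a + s^3 + s^2*(3*a - 19) + s*(3*a^2 - 38*a + 112) - 192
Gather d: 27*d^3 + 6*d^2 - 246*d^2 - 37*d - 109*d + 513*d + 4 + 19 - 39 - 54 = 27*d^3 - 240*d^2 + 367*d - 70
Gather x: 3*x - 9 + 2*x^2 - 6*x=2*x^2 - 3*x - 9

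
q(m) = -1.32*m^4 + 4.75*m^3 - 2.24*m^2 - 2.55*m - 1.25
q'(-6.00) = 1677.81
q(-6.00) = -2803.31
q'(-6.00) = 1677.81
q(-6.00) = -2803.31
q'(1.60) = 5.14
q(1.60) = -0.26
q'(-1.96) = 100.73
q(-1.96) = -60.10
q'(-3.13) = 312.99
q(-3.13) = -287.56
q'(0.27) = -2.82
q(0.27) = -2.02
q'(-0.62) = 6.96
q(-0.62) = -1.86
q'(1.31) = 4.17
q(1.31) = -1.64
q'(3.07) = -34.77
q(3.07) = -10.01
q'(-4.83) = 946.47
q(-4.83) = -1294.81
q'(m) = -5.28*m^3 + 14.25*m^2 - 4.48*m - 2.55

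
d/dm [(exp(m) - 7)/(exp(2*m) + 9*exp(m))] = (-exp(2*m) + 14*exp(m) + 63)*exp(-m)/(exp(2*m) + 18*exp(m) + 81)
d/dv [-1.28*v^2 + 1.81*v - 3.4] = 1.81 - 2.56*v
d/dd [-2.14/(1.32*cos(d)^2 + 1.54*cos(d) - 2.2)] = -(5.6496*cos(d) + 3.2956)*sin(d)/(1.32*cos(d)^2 + 1.54*cos(d) - 2.2)^2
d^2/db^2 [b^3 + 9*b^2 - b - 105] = 6*b + 18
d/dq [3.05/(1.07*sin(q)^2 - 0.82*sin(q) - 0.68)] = (2.501 - 6.527*sin(q))*cos(q)/(-1.07*sin(q)^2 + 0.82*sin(q) + 0.68)^2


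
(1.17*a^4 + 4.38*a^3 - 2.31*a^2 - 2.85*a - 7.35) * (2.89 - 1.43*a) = -1.6731*a^5 - 2.8821*a^4 + 15.9615*a^3 - 2.6004*a^2 + 2.274*a - 21.2415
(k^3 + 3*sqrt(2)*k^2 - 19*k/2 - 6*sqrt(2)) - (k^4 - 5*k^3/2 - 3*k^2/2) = -k^4 + 7*k^3/2 + 3*k^2/2 + 3*sqrt(2)*k^2 - 19*k/2 - 6*sqrt(2)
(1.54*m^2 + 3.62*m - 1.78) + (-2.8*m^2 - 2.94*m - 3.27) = -1.26*m^2 + 0.68*m - 5.05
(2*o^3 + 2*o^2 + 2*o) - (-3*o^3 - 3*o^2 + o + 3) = 5*o^3 + 5*o^2 + o - 3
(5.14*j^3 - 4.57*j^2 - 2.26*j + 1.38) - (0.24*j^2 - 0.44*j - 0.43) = 5.14*j^3 - 4.81*j^2 - 1.82*j + 1.81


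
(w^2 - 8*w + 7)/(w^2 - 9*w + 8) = (w - 7)/(w - 8)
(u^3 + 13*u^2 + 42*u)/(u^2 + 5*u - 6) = u*(u + 7)/(u - 1)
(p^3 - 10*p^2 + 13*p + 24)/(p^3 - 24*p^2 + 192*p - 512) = (p^2 - 2*p - 3)/(p^2 - 16*p + 64)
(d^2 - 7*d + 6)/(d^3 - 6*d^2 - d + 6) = 1/(d + 1)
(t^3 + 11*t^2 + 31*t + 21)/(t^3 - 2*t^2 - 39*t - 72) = (t^2 + 8*t + 7)/(t^2 - 5*t - 24)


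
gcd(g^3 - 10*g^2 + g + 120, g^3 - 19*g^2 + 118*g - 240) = g^2 - 13*g + 40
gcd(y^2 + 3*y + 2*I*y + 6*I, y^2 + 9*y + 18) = y + 3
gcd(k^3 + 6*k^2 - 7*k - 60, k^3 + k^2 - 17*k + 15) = k^2 + 2*k - 15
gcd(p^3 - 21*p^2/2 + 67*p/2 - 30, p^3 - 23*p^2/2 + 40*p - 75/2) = p^2 - 13*p/2 + 15/2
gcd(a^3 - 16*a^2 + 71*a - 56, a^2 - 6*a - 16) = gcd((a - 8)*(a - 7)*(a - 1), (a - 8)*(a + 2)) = a - 8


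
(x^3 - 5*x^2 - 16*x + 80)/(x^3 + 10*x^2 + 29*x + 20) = (x^2 - 9*x + 20)/(x^2 + 6*x + 5)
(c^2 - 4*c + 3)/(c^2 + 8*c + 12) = (c^2 - 4*c + 3)/(c^2 + 8*c + 12)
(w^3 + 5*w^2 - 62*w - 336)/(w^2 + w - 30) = (w^2 - w - 56)/(w - 5)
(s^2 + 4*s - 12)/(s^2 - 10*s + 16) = (s + 6)/(s - 8)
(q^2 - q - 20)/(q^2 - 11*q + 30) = (q + 4)/(q - 6)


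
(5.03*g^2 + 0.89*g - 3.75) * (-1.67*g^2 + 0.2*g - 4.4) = -8.4001*g^4 - 0.4803*g^3 - 15.6915*g^2 - 4.666*g + 16.5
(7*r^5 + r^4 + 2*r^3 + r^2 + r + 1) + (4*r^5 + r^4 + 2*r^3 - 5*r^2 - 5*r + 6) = 11*r^5 + 2*r^4 + 4*r^3 - 4*r^2 - 4*r + 7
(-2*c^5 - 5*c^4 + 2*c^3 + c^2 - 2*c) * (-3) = 6*c^5 + 15*c^4 - 6*c^3 - 3*c^2 + 6*c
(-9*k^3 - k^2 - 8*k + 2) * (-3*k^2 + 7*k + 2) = 27*k^5 - 60*k^4 - k^3 - 64*k^2 - 2*k + 4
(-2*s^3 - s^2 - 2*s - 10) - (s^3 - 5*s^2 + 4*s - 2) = -3*s^3 + 4*s^2 - 6*s - 8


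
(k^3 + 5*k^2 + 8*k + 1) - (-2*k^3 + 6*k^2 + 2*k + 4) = 3*k^3 - k^2 + 6*k - 3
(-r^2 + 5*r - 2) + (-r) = -r^2 + 4*r - 2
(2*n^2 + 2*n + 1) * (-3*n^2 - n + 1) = -6*n^4 - 8*n^3 - 3*n^2 + n + 1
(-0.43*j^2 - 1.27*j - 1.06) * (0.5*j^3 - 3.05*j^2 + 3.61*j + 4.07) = -0.215*j^5 + 0.6765*j^4 + 1.7912*j^3 - 3.1018*j^2 - 8.9955*j - 4.3142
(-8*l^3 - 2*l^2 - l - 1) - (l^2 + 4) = -8*l^3 - 3*l^2 - l - 5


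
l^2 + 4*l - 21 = (l - 3)*(l + 7)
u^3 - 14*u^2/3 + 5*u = u*(u - 3)*(u - 5/3)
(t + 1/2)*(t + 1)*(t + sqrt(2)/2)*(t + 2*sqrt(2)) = t^4 + 3*t^3/2 + 5*sqrt(2)*t^3/2 + 5*t^2/2 + 15*sqrt(2)*t^2/4 + 5*sqrt(2)*t/4 + 3*t + 1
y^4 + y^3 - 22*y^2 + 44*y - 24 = (y - 2)^2*(y - 1)*(y + 6)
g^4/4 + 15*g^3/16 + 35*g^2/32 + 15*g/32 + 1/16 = (g/4 + 1/2)*(g + 1/4)*(g + 1/2)*(g + 1)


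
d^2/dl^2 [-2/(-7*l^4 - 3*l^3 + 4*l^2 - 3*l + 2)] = 4*((-42*l^2 - 9*l + 4)*(7*l^4 + 3*l^3 - 4*l^2 + 3*l - 2) + (28*l^3 + 9*l^2 - 8*l + 3)^2)/(7*l^4 + 3*l^3 - 4*l^2 + 3*l - 2)^3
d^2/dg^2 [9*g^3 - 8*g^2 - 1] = 54*g - 16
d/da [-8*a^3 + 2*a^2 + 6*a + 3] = -24*a^2 + 4*a + 6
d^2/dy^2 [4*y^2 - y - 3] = 8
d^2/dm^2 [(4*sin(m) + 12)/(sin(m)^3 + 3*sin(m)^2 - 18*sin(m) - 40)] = 4*(-4*sin(m)^7 - 36*sin(m)^6 - 174*sin(m)^5 - 520*sin(m)^4 - 1116*sin(m)^3 - 1374*sin(m)^2 + 1028*sin(m) + 1224)/(sin(m)^3 + 3*sin(m)^2 - 18*sin(m) - 40)^3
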